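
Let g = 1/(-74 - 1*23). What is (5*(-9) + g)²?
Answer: 19061956/9409 ≈ 2025.9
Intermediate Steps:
g = -1/97 (g = 1/(-74 - 23) = 1/(-97) = -1/97 ≈ -0.010309)
(5*(-9) + g)² = (5*(-9) - 1/97)² = (-45 - 1/97)² = (-4366/97)² = 19061956/9409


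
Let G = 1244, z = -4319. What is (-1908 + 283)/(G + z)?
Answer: 65/123 ≈ 0.52846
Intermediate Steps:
(-1908 + 283)/(G + z) = (-1908 + 283)/(1244 - 4319) = -1625/(-3075) = -1625*(-1/3075) = 65/123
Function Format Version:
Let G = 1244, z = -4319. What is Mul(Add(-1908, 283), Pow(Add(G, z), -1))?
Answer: Rational(65, 123) ≈ 0.52846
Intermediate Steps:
Mul(Add(-1908, 283), Pow(Add(G, z), -1)) = Mul(Add(-1908, 283), Pow(Add(1244, -4319), -1)) = Mul(-1625, Pow(-3075, -1)) = Mul(-1625, Rational(-1, 3075)) = Rational(65, 123)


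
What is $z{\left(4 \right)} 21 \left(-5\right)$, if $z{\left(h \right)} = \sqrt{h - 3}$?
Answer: $-105$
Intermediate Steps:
$z{\left(h \right)} = \sqrt{-3 + h}$
$z{\left(4 \right)} 21 \left(-5\right) = \sqrt{-3 + 4} \cdot 21 \left(-5\right) = \sqrt{1} \cdot 21 \left(-5\right) = 1 \cdot 21 \left(-5\right) = 21 \left(-5\right) = -105$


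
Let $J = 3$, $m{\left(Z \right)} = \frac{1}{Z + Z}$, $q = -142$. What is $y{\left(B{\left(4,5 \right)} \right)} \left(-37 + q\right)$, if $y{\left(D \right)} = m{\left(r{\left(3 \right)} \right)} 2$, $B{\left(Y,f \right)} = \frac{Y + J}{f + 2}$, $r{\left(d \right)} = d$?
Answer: $- \frac{179}{3} \approx -59.667$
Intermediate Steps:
$m{\left(Z \right)} = \frac{1}{2 Z}$
$B{\left(Y,f \right)} = \frac{3 + Y}{2 + f}$ ($B{\left(Y,f \right)} = \frac{Y + 3}{f + 2} = \frac{3 + Y}{2 + f}$)
$y{\left(D \right)} = \frac{1}{3}$ ($y{\left(D \right)} = \frac{1}{2 \cdot 3} \cdot 2 = \frac{1}{2} \cdot \frac{1}{3} \cdot 2 = \frac{1}{6} \cdot 2 = \frac{1}{3}$)
$y{\left(B{\left(4,5 \right)} \right)} \left(-37 + q\right) = \frac{-37 - 142}{3} = \frac{1}{3} \left(-179\right) = - \frac{179}{3}$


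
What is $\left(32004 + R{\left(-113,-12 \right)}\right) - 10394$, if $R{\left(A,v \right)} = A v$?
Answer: $22966$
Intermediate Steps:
$\left(32004 + R{\left(-113,-12 \right)}\right) - 10394 = \left(32004 - -1356\right) - 10394 = \left(32004 + 1356\right) - 10394 = 33360 - 10394 = 22966$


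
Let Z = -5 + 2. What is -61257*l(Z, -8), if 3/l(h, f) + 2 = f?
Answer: 183771/10 ≈ 18377.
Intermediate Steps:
Z = -3
l(h, f) = 3/(-2 + f)
-61257*l(Z, -8) = -183771/(-2 - 8) = -183771/(-10) = -183771*(-1)/10 = -61257*(-3/10) = 183771/10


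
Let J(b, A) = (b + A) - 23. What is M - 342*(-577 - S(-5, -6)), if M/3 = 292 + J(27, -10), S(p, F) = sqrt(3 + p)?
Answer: 198192 + 342*I*sqrt(2) ≈ 1.9819e+5 + 483.66*I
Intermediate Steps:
J(b, A) = -23 + A + b (J(b, A) = (A + b) - 23 = -23 + A + b)
M = 858 (M = 3*(292 + (-23 - 10 + 27)) = 3*(292 - 6) = 3*286 = 858)
M - 342*(-577 - S(-5, -6)) = 858 - 342*(-577 - sqrt(3 - 5)) = 858 - 342*(-577 - sqrt(-2)) = 858 - 342*(-577 - I*sqrt(2)) = 858 + (197334 + 342*I*sqrt(2)) = 198192 + 342*I*sqrt(2)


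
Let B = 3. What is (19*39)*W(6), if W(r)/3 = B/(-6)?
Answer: -2223/2 ≈ -1111.5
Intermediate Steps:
W(r) = -3/2 (W(r) = 3*(3/(-6)) = 3*(3*(-⅙)) = 3*(-½) = -3/2)
(19*39)*W(6) = (19*39)*(-3/2) = 741*(-3/2) = -2223/2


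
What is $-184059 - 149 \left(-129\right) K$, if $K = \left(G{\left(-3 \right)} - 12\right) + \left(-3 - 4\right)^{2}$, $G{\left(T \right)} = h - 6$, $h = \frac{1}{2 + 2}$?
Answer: $\frac{1666389}{4} \approx 4.166 \cdot 10^{5}$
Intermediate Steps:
$h = \frac{1}{4} \approx 0.25$
$G{\left(T \right)} = - \frac{23}{4}$ ($G{\left(T \right)} = \frac{1}{4} - 6 = - \frac{23}{4}$)
$K = \frac{125}{4}$ ($K = \left(- \frac{23}{4} - 12\right) + \left(-3 - 4\right)^{2} = - \frac{71}{4} + \left(-7\right)^{2} = - \frac{71}{4} + 49 = \frac{125}{4} \approx 31.25$)
$-184059 - 149 \left(-129\right) K = -184059 - 149 \left(-129\right) \frac{125}{4} = -184059 - \left(-19221\right) \frac{125}{4} = -184059 - - \frac{2402625}{4} = -184059 + \frac{2402625}{4} = \frac{1666389}{4}$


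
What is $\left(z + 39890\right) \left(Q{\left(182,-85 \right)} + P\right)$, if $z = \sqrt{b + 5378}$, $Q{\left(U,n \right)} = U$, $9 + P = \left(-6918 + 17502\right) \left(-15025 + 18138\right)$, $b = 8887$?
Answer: $1314302301850 + 98844495 \sqrt{1585} \approx 1.3182 \cdot 10^{12}$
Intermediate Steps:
$P = 32947983$ ($P = -9 + \left(-6918 + 17502\right) \left(-15025 + 18138\right) = -9 + 10584 \cdot 3113 = -9 + 32947992 = 32947983$)
$z = 3 \sqrt{1585}$ ($z = \sqrt{8887 + 5378} = \sqrt{14265} = 3 \sqrt{1585} \approx 119.44$)
$\left(z + 39890\right) \left(Q{\left(182,-85 \right)} + P\right) = \left(3 \sqrt{1585} + 39890\right) \left(182 + 32947983\right) = \left(39890 + 3 \sqrt{1585}\right) 32948165 = 1314302301850 + 98844495 \sqrt{1585}$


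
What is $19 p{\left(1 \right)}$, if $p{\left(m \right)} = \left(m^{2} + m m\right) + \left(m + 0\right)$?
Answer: $57$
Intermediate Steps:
$p{\left(m \right)} = m + 2 m^{2}$ ($p{\left(m \right)} = \left(m^{2} + m^{2}\right) + m = 2 m^{2} + m = m + 2 m^{2}$)
$19 p{\left(1 \right)} = 19 \cdot 1 \left(1 + 2 \cdot 1\right) = 19 \cdot 1 \left(1 + 2\right) = 19 \cdot 1 \cdot 3 = 19 \cdot 3 = 57$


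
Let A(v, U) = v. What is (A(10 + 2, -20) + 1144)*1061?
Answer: 1226516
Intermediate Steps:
(A(10 + 2, -20) + 1144)*1061 = ((10 + 2) + 1144)*1061 = (12 + 1144)*1061 = 1156*1061 = 1226516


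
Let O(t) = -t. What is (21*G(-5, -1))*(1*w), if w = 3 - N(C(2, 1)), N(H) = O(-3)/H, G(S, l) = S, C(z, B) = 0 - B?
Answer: -630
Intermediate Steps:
C(z, B) = -B
N(H) = 3/H (N(H) = (-1*(-3))/H = 3/H)
w = 6 (w = 3 - 3/((-1*1)) = 3 - 3/(-1) = 3 - 3*(-1) = 3 - 1*(-3) = 3 + 3 = 6)
(21*G(-5, -1))*(1*w) = (21*(-5))*(1*6) = -105*6 = -630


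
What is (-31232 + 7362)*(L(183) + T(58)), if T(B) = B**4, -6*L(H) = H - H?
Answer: -270124759520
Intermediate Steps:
L(H) = 0 (L(H) = -(H - H)/6 = -1/6*0 = 0)
(-31232 + 7362)*(L(183) + T(58)) = (-31232 + 7362)*(0 + 58**4) = -23870*(0 + 11316496) = -23870*11316496 = -270124759520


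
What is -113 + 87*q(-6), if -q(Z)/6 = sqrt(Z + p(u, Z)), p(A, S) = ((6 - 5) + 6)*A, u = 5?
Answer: -113 - 522*sqrt(29) ≈ -2924.1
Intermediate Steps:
p(A, S) = 7*A (p(A, S) = (1 + 6)*A = 7*A)
q(Z) = -6*sqrt(35 + Z) (q(Z) = -6*sqrt(Z + 7*5) = -6*sqrt(Z + 35) = -6*sqrt(35 + Z))
-113 + 87*q(-6) = -113 + 87*(-6*sqrt(35 - 6)) = -113 + 87*(-6*sqrt(29)) = -113 - 522*sqrt(29)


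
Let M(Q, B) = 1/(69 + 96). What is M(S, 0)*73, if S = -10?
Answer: 73/165 ≈ 0.44242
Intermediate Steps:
M(Q, B) = 1/165
M(S, 0)*73 = (1/165)*73 = 73/165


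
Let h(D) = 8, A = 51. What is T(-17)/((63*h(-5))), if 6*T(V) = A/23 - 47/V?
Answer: 487/295596 ≈ 0.0016475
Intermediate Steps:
T(V) = 17/46 - 47/(6*V) (T(V) = (51/23 - 47/V)/6 = 17/46 - 47/(6*V))
T(-17)/((63*h(-5))) = ((1/138)*(-1081 + 51*(-17))/(-17))/((63*8)) = ((1/138)*(-1/17)*(-1081 - 867))/504 = ((1/138)*(-1/17)*(-1948))*(1/504) = (974/1173)*(1/504) = 487/295596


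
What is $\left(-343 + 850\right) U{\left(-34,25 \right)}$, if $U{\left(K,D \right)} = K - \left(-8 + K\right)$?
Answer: $4056$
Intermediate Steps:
$U{\left(K,D \right)} = 8$ ($U{\left(K,D \right)} = K - \left(-8 + K\right) = 8$)
$\left(-343 + 850\right) U{\left(-34,25 \right)} = \left(-343 + 850\right) 8 = 507 \cdot 8 = 4056$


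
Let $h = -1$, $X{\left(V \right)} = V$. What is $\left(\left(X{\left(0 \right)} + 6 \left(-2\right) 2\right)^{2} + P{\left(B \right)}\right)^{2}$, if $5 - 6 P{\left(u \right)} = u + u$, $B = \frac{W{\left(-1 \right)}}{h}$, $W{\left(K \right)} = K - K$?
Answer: $\frac{11978521}{36} \approx 3.3274 \cdot 10^{5}$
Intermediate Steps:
$W{\left(K \right)} = 0$
$B = 0$ ($B = \frac{0}{-1} = 0 \left(-1\right) = 0$)
$P{\left(u \right)} = \frac{5}{6} - \frac{u}{3}$ ($P{\left(u \right)} = \frac{5}{6} - \frac{u + u}{6} = \frac{5}{6} - \frac{2 u}{6} = \frac{5}{6} - \frac{u}{3}$)
$\left(\left(X{\left(0 \right)} + 6 \left(-2\right) 2\right)^{2} + P{\left(B \right)}\right)^{2} = \left(\left(0 + 6 \left(-2\right) 2\right)^{2} + \left(\frac{5}{6} - 0\right)\right)^{2} = \left(\left(0 - 24\right)^{2} + \left(\frac{5}{6} + 0\right)\right)^{2} = \left(\left(0 - 24\right)^{2} + \frac{5}{6}\right)^{2} = \left(\left(-24\right)^{2} + \frac{5}{6}\right)^{2} = \left(576 + \frac{5}{6}\right)^{2} = \left(\frac{3461}{6}\right)^{2} = \frac{11978521}{36}$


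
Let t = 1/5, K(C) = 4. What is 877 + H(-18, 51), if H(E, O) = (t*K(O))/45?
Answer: 197329/225 ≈ 877.02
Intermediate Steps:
t = ⅕ ≈ 0.20000
H(E, O) = 4/225 (H(E, O) = ((⅕)*4)/45 = (⅘)*(1/45) = 4/225)
877 + H(-18, 51) = 877 + 4/225 = 197329/225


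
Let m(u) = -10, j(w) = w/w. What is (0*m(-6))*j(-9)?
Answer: 0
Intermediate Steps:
j(w) = 1
(0*m(-6))*j(-9) = (0*(-10))*1 = 0*1 = 0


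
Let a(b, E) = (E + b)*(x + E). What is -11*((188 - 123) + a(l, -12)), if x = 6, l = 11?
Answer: -781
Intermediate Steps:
a(b, E) = (6 + E)*(E + b) (a(b, E) = (E + b)*(6 + E) = (6 + E)*(E + b))
-11*((188 - 123) + a(l, -12)) = -11*((188 - 123) + ((-12)² + 6*(-12) + 6*11 - 12*11)) = -11*(65 + (144 - 72 + 66 - 132)) = -11*(65 + 6) = -11*71 = -781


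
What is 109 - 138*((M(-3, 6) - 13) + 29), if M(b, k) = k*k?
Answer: -7067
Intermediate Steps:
M(b, k) = k²
109 - 138*((M(-3, 6) - 13) + 29) = 109 - 138*((6² - 13) + 29) = 109 - 138*((36 - 13) + 29) = 109 - 138*(23 + 29) = 109 - 138*52 = 109 - 7176 = -7067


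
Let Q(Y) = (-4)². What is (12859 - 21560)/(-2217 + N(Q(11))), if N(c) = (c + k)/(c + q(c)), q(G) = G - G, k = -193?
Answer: 139216/35649 ≈ 3.9052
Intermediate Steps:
Q(Y) = 16
q(G) = 0
N(c) = (-193 + c)/c (N(c) = (c - 193)/(c + 0) = (-193 + c)/c)
(12859 - 21560)/(-2217 + N(Q(11))) = (12859 - 21560)/(-2217 + (-193 + 16)/16) = -8701/(-2217 + (1/16)*(-177)) = -8701/(-2217 - 177/16) = -8701/(-35649/16) = -8701*(-16/35649) = 139216/35649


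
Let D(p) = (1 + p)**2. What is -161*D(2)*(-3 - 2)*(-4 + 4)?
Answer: 0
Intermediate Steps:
-161*D(2)*(-3 - 2)*(-4 + 4) = -161*(1 + 2)**2*(-3 - 2)*(-4 + 4) = -161*3**2*(-5*0) = -1449*0 = -161*0 = 0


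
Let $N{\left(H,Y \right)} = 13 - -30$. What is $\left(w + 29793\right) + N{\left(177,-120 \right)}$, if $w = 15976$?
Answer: $45812$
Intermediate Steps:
$N{\left(H,Y \right)} = 43$ ($N{\left(H,Y \right)} = 13 + 30 = 43$)
$\left(w + 29793\right) + N{\left(177,-120 \right)} = \left(15976 + 29793\right) + 43 = 45769 + 43 = 45812$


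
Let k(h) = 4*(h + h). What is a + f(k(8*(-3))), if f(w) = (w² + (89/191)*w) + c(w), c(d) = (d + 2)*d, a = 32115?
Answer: 20125581/191 ≈ 1.0537e+5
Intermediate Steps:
k(h) = 8*h (k(h) = 4*(2*h) = 8*h)
c(d) = d*(2 + d) (c(d) = (2 + d)*d = d*(2 + d))
f(w) = w² + 89*w/191 + w*(2 + w) (f(w) = (w² + (89/191)*w) + w*(2 + w) = (w² + (89*(1/191))*w) + w*(2 + w) = (w² + 89*w/191) + w*(2 + w) = w² + 89*w/191 + w*(2 + w))
a + f(k(8*(-3))) = 32115 + (8*(8*(-3)))*(471 + 382*(8*(8*(-3))))/191 = 32115 + (8*(-24))*(471 + 382*(8*(-24)))/191 = 32115 + (1/191)*(-192)*(471 + 382*(-192)) = 32115 + (1/191)*(-192)*(471 - 73344) = 32115 + (1/191)*(-192)*(-72873) = 32115 + 13991616/191 = 20125581/191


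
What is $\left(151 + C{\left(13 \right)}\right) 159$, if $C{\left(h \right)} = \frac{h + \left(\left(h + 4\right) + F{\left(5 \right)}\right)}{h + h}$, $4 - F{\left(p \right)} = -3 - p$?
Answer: $\frac{315456}{13} \approx 24266.0$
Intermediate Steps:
$F{\left(p \right)} = 7 + p$ ($F{\left(p \right)} = 4 - \left(-3 - p\right) = 4 + \left(3 + p\right) = 7 + p$)
$C{\left(h \right)} = \frac{16 + 2 h}{2 h}$ ($C{\left(h \right)} = \frac{h + \left(\left(h + 4\right) + \left(7 + 5\right)\right)}{h + h} = \frac{h + \left(\left(4 + h\right) + 12\right)}{2 h} = \left(h + \left(16 + h\right)\right) \frac{1}{2 h} = \left(16 + 2 h\right) \frac{1}{2 h} = \frac{16 + 2 h}{2 h}$)
$\left(151 + C{\left(13 \right)}\right) 159 = \left(151 + \frac{8 + 13}{13}\right) 159 = \left(151 + \frac{1}{13} \cdot 21\right) 159 = \left(151 + \frac{21}{13}\right) 159 = \frac{1984}{13} \cdot 159 = \frac{315456}{13}$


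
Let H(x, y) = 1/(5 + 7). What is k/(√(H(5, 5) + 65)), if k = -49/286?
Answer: -49*√2343/111683 ≈ -0.021237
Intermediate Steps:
H(x, y) = 1/12
k = -49/286 (k = -49*1/286 = -49/286 ≈ -0.17133)
k/(√(H(5, 5) + 65)) = -49/286/√(1/12 + 65) = -49/286/√(781/12) = -49/286/(√2343/6) = (2*√2343/781)*(-49/286) = -49*√2343/111683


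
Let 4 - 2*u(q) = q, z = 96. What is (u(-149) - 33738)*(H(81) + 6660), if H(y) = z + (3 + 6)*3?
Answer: -456651909/2 ≈ -2.2833e+8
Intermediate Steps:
u(q) = 2 - q/2
H(y) = 123 (H(y) = 96 + (3 + 6)*3 = 96 + 9*3 = 96 + 27 = 123)
(u(-149) - 33738)*(H(81) + 6660) = ((2 - ½*(-149)) - 33738)*(123 + 6660) = ((2 + 149/2) - 33738)*6783 = (153/2 - 33738)*6783 = -67323/2*6783 = -456651909/2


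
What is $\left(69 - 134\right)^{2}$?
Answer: $4225$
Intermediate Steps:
$\left(69 - 134\right)^{2} = \left(-65\right)^{2} = 4225$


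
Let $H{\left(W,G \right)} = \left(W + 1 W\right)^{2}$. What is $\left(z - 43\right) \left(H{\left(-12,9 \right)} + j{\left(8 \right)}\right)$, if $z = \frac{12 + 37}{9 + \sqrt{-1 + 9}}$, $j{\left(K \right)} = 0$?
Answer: $- \frac{1554048}{73} - \frac{56448 \sqrt{2}}{73} \approx -22382.0$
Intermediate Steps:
$H{\left(W,G \right)} = 4 W^{2}$ ($H{\left(W,G \right)} = \left(W + W\right)^{2} = \left(2 W\right)^{2} = 4 W^{2}$)
$z = \frac{49}{9 + 2 \sqrt{2}}$ ($z = \frac{49}{9 + \sqrt{8}} = \frac{49}{9 + 2 \sqrt{2}} \approx 4.1426$)
$\left(z - 43\right) \left(H{\left(-12,9 \right)} + j{\left(8 \right)}\right) = \left(\left(\frac{441}{73} - \frac{98 \sqrt{2}}{73}\right) - 43\right) \left(4 \left(-12\right)^{2} + 0\right) = \left(- \frac{2698}{73} - \frac{98 \sqrt{2}}{73}\right) \left(4 \cdot 144 + 0\right) = \left(- \frac{2698}{73} - \frac{98 \sqrt{2}}{73}\right) \left(576 + 0\right) = \left(- \frac{2698}{73} - \frac{98 \sqrt{2}}{73}\right) 576 = - \frac{1554048}{73} - \frac{56448 \sqrt{2}}{73}$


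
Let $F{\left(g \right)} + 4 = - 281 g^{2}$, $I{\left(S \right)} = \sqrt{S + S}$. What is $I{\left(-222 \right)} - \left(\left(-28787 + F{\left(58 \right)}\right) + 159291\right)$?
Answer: $814784 + 2 i \sqrt{111} \approx 8.1478 \cdot 10^{5} + 21.071 i$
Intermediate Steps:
$I{\left(S \right)} = \sqrt{2} \sqrt{S}$ ($I{\left(S \right)} = \sqrt{2 S} = \sqrt{2} \sqrt{S}$)
$F{\left(g \right)} = -4 - 281 g^{2}$
$I{\left(-222 \right)} - \left(\left(-28787 + F{\left(58 \right)}\right) + 159291\right) = \sqrt{2} \sqrt{-222} - \left(\left(-28787 - \left(4 + 281 \cdot 58^{2}\right)\right) + 159291\right) = \sqrt{2} i \sqrt{222} - \left(\left(-28787 - 945288\right) + 159291\right) = 2 i \sqrt{111} - \left(\left(-28787 - 945288\right) + 159291\right) = 2 i \sqrt{111} - \left(-974075 + 159291\right) = 2 i \sqrt{111} - -814784 = 2 i \sqrt{111} + 814784 = 814784 + 2 i \sqrt{111}$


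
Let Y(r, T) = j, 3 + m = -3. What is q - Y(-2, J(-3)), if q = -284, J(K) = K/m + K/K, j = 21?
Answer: -305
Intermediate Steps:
m = -6 (m = -3 - 3 = -6)
J(K) = 1 - K/6 (J(K) = K/(-6) + K/K = K*(-⅙) + 1 = -K/6 + 1 = 1 - K/6)
Y(r, T) = 21
q - Y(-2, J(-3)) = -284 - 1*21 = -284 - 21 = -305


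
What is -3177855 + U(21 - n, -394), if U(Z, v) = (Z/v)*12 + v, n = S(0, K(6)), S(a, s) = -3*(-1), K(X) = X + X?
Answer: -626115161/197 ≈ -3.1782e+6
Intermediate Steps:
K(X) = 2*X
S(a, s) = 3
n = 3
U(Z, v) = v + 12*Z/v (U(Z, v) = 12*Z/v + v = v + 12*Z/v)
-3177855 + U(21 - n, -394) = -3177855 + (-394 + 12*(21 - 1*3)/(-394)) = -3177855 + (-394 + 12*(21 - 3)*(-1/394)) = -3177855 + (-394 + 12*18*(-1/394)) = -3177855 + (-394 - 108/197) = -3177855 - 77726/197 = -626115161/197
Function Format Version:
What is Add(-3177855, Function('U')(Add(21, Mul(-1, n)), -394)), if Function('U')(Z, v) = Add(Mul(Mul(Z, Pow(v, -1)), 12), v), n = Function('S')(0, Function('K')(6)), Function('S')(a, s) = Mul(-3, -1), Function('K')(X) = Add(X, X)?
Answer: Rational(-626115161, 197) ≈ -3.1782e+6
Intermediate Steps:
Function('K')(X) = Mul(2, X)
Function('S')(a, s) = 3
n = 3
Function('U')(Z, v) = Add(v, Mul(12, Z, Pow(v, -1))) (Function('U')(Z, v) = Add(Mul(12, Z, Pow(v, -1)), v) = Add(v, Mul(12, Z, Pow(v, -1))))
Add(-3177855, Function('U')(Add(21, Mul(-1, n)), -394)) = Add(-3177855, Add(-394, Mul(12, Add(21, Mul(-1, 3)), Pow(-394, -1)))) = Add(-3177855, Add(-394, Mul(12, Add(21, -3), Rational(-1, 394)))) = Add(-3177855, Add(-394, Mul(12, 18, Rational(-1, 394)))) = Add(-3177855, Add(-394, Rational(-108, 197))) = Add(-3177855, Rational(-77726, 197)) = Rational(-626115161, 197)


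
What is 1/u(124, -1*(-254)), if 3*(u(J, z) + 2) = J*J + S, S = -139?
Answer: 1/5077 ≈ 0.00019697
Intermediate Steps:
u(J, z) = -145/3 + J²/3 (u(J, z) = -2 + (J*J - 139)/3 = -2 + (J² - 139)/3 = -2 + (-139 + J²)/3 = -2 + (-139/3 + J²/3) = -145/3 + J²/3)
1/u(124, -1*(-254)) = 1/(-145/3 + (⅓)*124²) = 1/(-145/3 + (⅓)*15376) = 1/(-145/3 + 15376/3) = 1/5077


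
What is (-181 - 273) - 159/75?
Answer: -11403/25 ≈ -456.12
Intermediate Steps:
(-181 - 273) - 159/75 = -454 - 159*1/75 = -454 - 53/25 = -11403/25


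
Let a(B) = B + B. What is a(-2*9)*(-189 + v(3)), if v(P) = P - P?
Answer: 6804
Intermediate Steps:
a(B) = 2*B
v(P) = 0
a(-2*9)*(-189 + v(3)) = (2*(-2*9))*(-189 + 0) = (2*(-18))*(-189) = -36*(-189) = 6804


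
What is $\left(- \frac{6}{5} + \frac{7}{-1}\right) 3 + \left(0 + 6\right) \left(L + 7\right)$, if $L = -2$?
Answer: $\frac{27}{5} \approx 5.4$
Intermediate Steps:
$\left(- \frac{6}{5} + \frac{7}{-1}\right) 3 + \left(0 + 6\right) \left(L + 7\right) = \left(- \frac{6}{5} + \frac{7}{-1}\right) 3 + \left(0 + 6\right) \left(-2 + 7\right) = \left(\left(-6\right) \frac{1}{5} + 7 \left(-1\right)\right) 3 + 6 \cdot 5 = \left(- \frac{6}{5} - 7\right) 3 + 30 = \left(- \frac{41}{5}\right) 3 + 30 = - \frac{123}{5} + 30 = \frac{27}{5}$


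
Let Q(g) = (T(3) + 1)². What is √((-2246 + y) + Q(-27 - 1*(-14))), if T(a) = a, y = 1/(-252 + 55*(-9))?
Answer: I*√138262313/249 ≈ 47.223*I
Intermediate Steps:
y = -1/747 (y = 1/(-252 - 495) = 1/(-747) = -1/747 ≈ -0.0013387)
Q(g) = 16 (Q(g) = (3 + 1)² = 4² = 16)
√((-2246 + y) + Q(-27 - 1*(-14))) = √((-2246 - 1/747) + 16) = √(-1677763/747 + 16) = √(-1665811/747) = I*√138262313/249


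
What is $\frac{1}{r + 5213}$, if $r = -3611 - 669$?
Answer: $\frac{1}{933} \approx 0.0010718$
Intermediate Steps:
$r = -4280$ ($r = -3611 - 669 = -4280$)
$\frac{1}{r + 5213} = \frac{1}{-4280 + 5213} = \frac{1}{933}$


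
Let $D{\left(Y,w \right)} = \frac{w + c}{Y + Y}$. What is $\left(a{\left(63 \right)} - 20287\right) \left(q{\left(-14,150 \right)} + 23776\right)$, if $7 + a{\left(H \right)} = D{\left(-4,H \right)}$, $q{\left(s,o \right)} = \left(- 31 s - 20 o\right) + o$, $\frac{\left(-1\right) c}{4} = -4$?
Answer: $-433690770$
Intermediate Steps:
$c = 16$ ($c = \left(-4\right) \left(-4\right) = 16$)
$D{\left(Y,w \right)} = \frac{16 + w}{2 Y}$ ($D{\left(Y,w \right)} = \frac{w + 16}{Y + Y} = \frac{16 + w}{2 Y}$)
$q{\left(s,o \right)} = - 31 s - 19 o$
$a{\left(H \right)} = -9 - \frac{H}{8}$ ($a{\left(H \right)} = -7 + \frac{16 + H}{2 \left(-4\right)} = -7 + \frac{1}{2} \left(- \frac{1}{4}\right) \left(16 + H\right) = -7 - \left(2 + \frac{H}{8}\right) = -9 - \frac{H}{8}$)
$\left(a{\left(63 \right)} - 20287\right) \left(q{\left(-14,150 \right)} + 23776\right) = \left(\left(-9 - \frac{63}{8}\right) - 20287\right) \left(\left(\left(-31\right) \left(-14\right) - 2850\right) + 23776\right) = \left(\left(-9 - \frac{63}{8}\right) - 20287\right) \left(\left(434 - 2850\right) + 23776\right) = \left(- \frac{135}{8} - 20287\right) \left(-2416 + 23776\right) = \left(- \frac{162431}{8}\right) 21360 = -433690770$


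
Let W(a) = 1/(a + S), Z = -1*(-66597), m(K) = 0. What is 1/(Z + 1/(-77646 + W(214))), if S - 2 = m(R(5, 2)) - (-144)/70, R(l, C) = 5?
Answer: 592594237/39464998393857 ≈ 1.5016e-5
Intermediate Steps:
S = 142/35 (S = 2 + (0 - (-144)/70) = 2 + (0 - 1*(-72/35)) = 2 + (0 + 72/35) = 2 + 72/35 = 142/35 ≈ 4.0571)
Z = 66597
W(a) = 1/(142/35 + a) (W(a) = 1/(a + 142/35) = 1/(142/35 + a))
1/(Z + 1/(-77646 + W(214))) = 1/(66597 + 1/(-77646 + 35/(142 + 35*214))) = 1/(66597 + 1/(-77646 + 35/(142 + 7490))) = 1/(66597 + 1/(-77646 + 35/7632)) = 1/(66597 + 1/(-592594237/7632)) = 1/(66597 - 7632/592594237) = 1/(39464998393857/592594237) = 592594237/39464998393857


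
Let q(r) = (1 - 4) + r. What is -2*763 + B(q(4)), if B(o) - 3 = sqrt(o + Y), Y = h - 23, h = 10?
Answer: -1523 + 2*I*sqrt(3) ≈ -1523.0 + 3.4641*I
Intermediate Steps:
q(r) = -3 + r
Y = -13 (Y = 10 - 23 = -13)
B(o) = 3 + sqrt(-13 + o) (B(o) = 3 + sqrt(o - 13) = 3 + sqrt(-13 + o))
-2*763 + B(q(4)) = -2*763 + (3 + sqrt(-13 + (-3 + 4))) = -1526 + (3 + sqrt(-13 + 1)) = -1526 + (3 + sqrt(-12)) = -1526 + (3 + 2*I*sqrt(3)) = -1523 + 2*I*sqrt(3)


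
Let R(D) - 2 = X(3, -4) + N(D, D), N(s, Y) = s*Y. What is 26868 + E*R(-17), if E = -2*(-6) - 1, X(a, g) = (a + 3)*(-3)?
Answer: 29871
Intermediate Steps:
N(s, Y) = Y*s
X(a, g) = -9 - 3*a (X(a, g) = (3 + a)*(-3) = -9 - 3*a)
R(D) = -16 + D**2 (R(D) = 2 + ((-9 - 3*3) + D*D) = 2 + ((-9 - 9) + D**2) = 2 + (-18 + D**2) = -16 + D**2)
E = 11 (E = 12 - 1 = 11)
26868 + E*R(-17) = 26868 + 11*(-16 + (-17)**2) = 26868 + 11*(-16 + 289) = 26868 + 11*273 = 26868 + 3003 = 29871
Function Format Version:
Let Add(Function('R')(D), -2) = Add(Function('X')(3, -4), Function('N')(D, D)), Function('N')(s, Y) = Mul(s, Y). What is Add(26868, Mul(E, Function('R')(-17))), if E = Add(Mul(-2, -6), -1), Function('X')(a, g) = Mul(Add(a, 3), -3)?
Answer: 29871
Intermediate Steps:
Function('N')(s, Y) = Mul(Y, s)
Function('X')(a, g) = Add(-9, Mul(-3, a)) (Function('X')(a, g) = Mul(Add(3, a), -3) = Add(-9, Mul(-3, a)))
Function('R')(D) = Add(-16, Pow(D, 2)) (Function('R')(D) = Add(2, Add(Add(-9, Mul(-3, 3)), Mul(D, D))) = Add(2, Add(Add(-9, -9), Pow(D, 2))) = Add(2, Add(-18, Pow(D, 2))) = Add(-16, Pow(D, 2)))
E = 11 (E = Add(12, -1) = 11)
Add(26868, Mul(E, Function('R')(-17))) = Add(26868, Mul(11, Add(-16, Pow(-17, 2)))) = Add(26868, Mul(11, Add(-16, 289))) = Add(26868, Mul(11, 273)) = Add(26868, 3003) = 29871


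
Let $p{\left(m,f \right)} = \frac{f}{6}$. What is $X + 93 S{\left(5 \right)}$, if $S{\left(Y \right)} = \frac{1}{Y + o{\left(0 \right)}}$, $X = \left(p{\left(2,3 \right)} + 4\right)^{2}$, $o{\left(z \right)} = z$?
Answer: $\frac{777}{20} \approx 38.85$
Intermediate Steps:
$p{\left(m,f \right)} = \frac{f}{6}$ ($p{\left(m,f \right)} = f \frac{1}{6} = \frac{f}{6}$)
$X = \frac{81}{4}$ ($X = \left(\frac{1}{6} \cdot 3 + 4\right)^{2} = \left(\frac{1}{2} + 4\right)^{2} = \left(\frac{9}{2}\right)^{2} = \frac{81}{4} \approx 20.25$)
$S{\left(Y \right)} = \frac{1}{Y}$ ($S{\left(Y \right)} = \frac{1}{Y + 0} = \frac{1}{Y}$)
$X + 93 S{\left(5 \right)} = \frac{81}{4} + \frac{93}{5} = \frac{777}{20}$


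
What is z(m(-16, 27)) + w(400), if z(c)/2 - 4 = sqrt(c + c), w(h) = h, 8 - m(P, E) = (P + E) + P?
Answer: 408 + 2*sqrt(26) ≈ 418.20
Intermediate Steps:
m(P, E) = 8 - E - 2*P (m(P, E) = 8 - ((P + E) + P) = 8 - ((E + P) + P) = 8 - (E + 2*P) = 8 + (-E - 2*P) = 8 - E - 2*P)
z(c) = 8 + 2*sqrt(2)*sqrt(c) (z(c) = 8 + 2*sqrt(c + c) = 8 + 2*sqrt(2*c) = 8 + 2*(sqrt(2)*sqrt(c)) = 8 + 2*sqrt(2)*sqrt(c))
z(m(-16, 27)) + w(400) = (8 + 2*sqrt(2)*sqrt(8 - 1*27 - 2*(-16))) + 400 = (8 + 2*sqrt(2)*sqrt(8 - 27 + 32)) + 400 = (8 + 2*sqrt(2)*sqrt(13)) + 400 = (8 + 2*sqrt(26)) + 400 = 408 + 2*sqrt(26)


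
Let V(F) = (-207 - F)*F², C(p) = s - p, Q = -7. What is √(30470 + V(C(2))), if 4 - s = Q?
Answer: √12974 ≈ 113.90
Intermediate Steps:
s = 11 (s = 4 - 1*(-7) = 4 + 7 = 11)
C(p) = 11 - p
V(F) = F²*(-207 - F)
√(30470 + V(C(2))) = √(30470 + (11 - 1*2)²*(-207 - (11 - 1*2))) = √(30470 + (11 - 2)²*(-207 - (11 - 2))) = √(30470 + 9²*(-207 - 1*9)) = √(30470 + 81*(-207 - 9)) = √(30470 + 81*(-216)) = √(30470 - 17496) = √12974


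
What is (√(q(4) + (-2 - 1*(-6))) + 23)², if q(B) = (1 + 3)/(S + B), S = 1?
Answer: 2669/5 + 92*√30/5 ≈ 634.58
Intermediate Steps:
q(B) = 4/(1 + B) (q(B) = (1 + 3)/(1 + B) = 4/(1 + B))
(√(q(4) + (-2 - 1*(-6))) + 23)² = (√(4/(1 + 4) + (-2 - 1*(-6))) + 23)² = (√(4/5 + (-2 + 6)) + 23)² = (√(4*(⅕) + 4) + 23)² = (√(⅘ + 4) + 23)² = (√(24/5) + 23)² = (2*√30/5 + 23)² = (23 + 2*√30/5)²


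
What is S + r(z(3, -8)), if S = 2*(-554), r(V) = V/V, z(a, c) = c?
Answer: -1107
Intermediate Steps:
r(V) = 1
S = -1108
S + r(z(3, -8)) = -1108 + 1 = -1107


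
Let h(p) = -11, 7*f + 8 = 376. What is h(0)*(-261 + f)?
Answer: 16049/7 ≈ 2292.7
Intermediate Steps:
f = 368/7 (f = -8/7 + (1/7)*376 = -8/7 + 376/7 = 368/7 ≈ 52.571)
h(0)*(-261 + f) = -11*(-261 + 368/7) = -11*(-1459/7) = 16049/7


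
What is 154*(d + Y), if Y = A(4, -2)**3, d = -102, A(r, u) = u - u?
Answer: -15708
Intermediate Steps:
A(r, u) = 0
Y = 0 (Y = 0**3 = 0)
154*(d + Y) = 154*(-102 + 0) = 154*(-102) = -15708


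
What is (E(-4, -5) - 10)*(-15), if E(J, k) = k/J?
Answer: 525/4 ≈ 131.25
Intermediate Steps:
(E(-4, -5) - 10)*(-15) = (-5/(-4) - 10)*(-15) = (-5*(-¼) - 10)*(-15) = (5/4 - 10)*(-15) = -35/4*(-15) = 525/4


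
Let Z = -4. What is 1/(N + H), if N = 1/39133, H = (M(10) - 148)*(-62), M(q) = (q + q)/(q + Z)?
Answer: 117399/1052990767 ≈ 0.00011149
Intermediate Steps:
M(q) = 2*q/(-4 + q) (M(q) = (q + q)/(q - 4) = (2*q)/(-4 + q) = 2*q/(-4 + q))
H = 26908/3 (H = (2*10/(-4 + 10) - 148)*(-62) = (2*10/6 - 148)*(-62) = (2*10*(⅙) - 148)*(-62) = (10/3 - 148)*(-62) = -434/3*(-62) = 26908/3 ≈ 8969.3)
N = 1/39133 ≈ 2.5554e-5
1/(N + H) = 1/(1/39133 + 26908/3) = 1/(1052990767/117399) = 117399/1052990767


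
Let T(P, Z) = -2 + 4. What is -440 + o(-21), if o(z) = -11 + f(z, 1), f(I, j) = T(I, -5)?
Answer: -449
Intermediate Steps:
T(P, Z) = 2
f(I, j) = 2
o(z) = -9 (o(z) = -11 + 2 = -9)
-440 + o(-21) = -440 - 9 = -449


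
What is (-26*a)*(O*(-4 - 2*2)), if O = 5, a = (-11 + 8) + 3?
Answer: 0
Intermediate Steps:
a = 0 (a = -3 + 3 = 0)
(-26*a)*(O*(-4 - 2*2)) = (-26*0)*(5*(-4 - 2*2)) = 0*(5*(-4 - 4)) = 0*(5*(-8)) = 0*(-40) = 0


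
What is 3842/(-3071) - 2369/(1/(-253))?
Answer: 1840621505/3071 ≈ 5.9936e+5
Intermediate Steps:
3842/(-3071) - 2369/(1/(-253)) = 3842*(-1/3071) - 2369/(-1/253) = -3842/3071 - 2369*(-253) = -3842/3071 + 599357 = 1840621505/3071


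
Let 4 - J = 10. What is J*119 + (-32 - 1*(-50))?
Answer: -696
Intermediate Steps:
J = -6 (J = 4 - 1*10 = 4 - 10 = -6)
J*119 + (-32 - 1*(-50)) = -6*119 + (-32 - 1*(-50)) = -714 + (-32 + 50) = -714 + 18 = -696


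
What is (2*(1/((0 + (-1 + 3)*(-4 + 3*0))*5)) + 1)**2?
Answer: 361/400 ≈ 0.90250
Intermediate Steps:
(2*(1/((0 + (-1 + 3)*(-4 + 3*0))*5)) + 1)**2 = (2*((1/5)/(0 + 2*(-4 + 0))) + 1)**2 = (2*((1/5)/(0 + 2*(-4))) + 1)**2 = (2*((1/5)/(0 - 8)) + 1)**2 = (2*((1/5)/(-8)) + 1)**2 = (2*(-1/8*1/5) + 1)**2 = (2*(-1/40) + 1)**2 = (-1/20 + 1)**2 = (19/20)**2 = 361/400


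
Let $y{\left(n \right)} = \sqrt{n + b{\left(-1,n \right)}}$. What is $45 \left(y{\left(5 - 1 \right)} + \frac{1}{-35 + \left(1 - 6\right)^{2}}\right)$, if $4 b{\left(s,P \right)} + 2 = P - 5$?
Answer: $- \frac{9}{2} + \frac{45 \sqrt{13}}{2} \approx 76.625$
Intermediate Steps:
$b{\left(s,P \right)} = - \frac{7}{4} + \frac{P}{4}$ ($b{\left(s,P \right)} = - \frac{1}{2} + \frac{P - 5}{4} = - \frac{1}{2} + \frac{-5 + P}{4} = - \frac{1}{2} + \left(- \frac{5}{4} + \frac{P}{4}\right) = - \frac{7}{4} + \frac{P}{4}$)
$y{\left(n \right)} = \sqrt{- \frac{7}{4} + \frac{5 n}{4}}$ ($y{\left(n \right)} = \sqrt{n + \left(- \frac{7}{4} + \frac{n}{4}\right)} = \sqrt{- \frac{7}{4} + \frac{5 n}{4}}$)
$45 \left(y{\left(5 - 1 \right)} + \frac{1}{-35 + \left(1 - 6\right)^{2}}\right) = 45 \left(\frac{\sqrt{-7 + 5 \left(5 - 1\right)}}{2} + \frac{1}{-35 + \left(1 - 6\right)^{2}}\right) = 45 \left(\frac{\sqrt{-7 + 5 \cdot 4}}{2} + \frac{1}{-35 + \left(-5\right)^{2}}\right) = 45 \left(\frac{\sqrt{-7 + 20}}{2} + \frac{1}{-35 + 25}\right) = 45 \left(\frac{\sqrt{13}}{2} + \frac{1}{-10}\right) = 45 \left(\frac{\sqrt{13}}{2} - \frac{1}{10}\right) = 45 \left(- \frac{1}{10} + \frac{\sqrt{13}}{2}\right) = - \frac{9}{2} + \frac{45 \sqrt{13}}{2}$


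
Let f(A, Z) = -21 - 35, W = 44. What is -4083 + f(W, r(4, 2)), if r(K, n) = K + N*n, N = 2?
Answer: -4139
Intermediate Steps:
r(K, n) = K + 2*n
f(A, Z) = -56
-4083 + f(W, r(4, 2)) = -4083 - 56 = -4139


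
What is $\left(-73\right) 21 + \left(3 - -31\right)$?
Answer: $-1499$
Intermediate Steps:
$\left(-73\right) 21 + \left(3 - -31\right) = -1533 + \left(3 + 31\right) = -1533 + 34 = -1499$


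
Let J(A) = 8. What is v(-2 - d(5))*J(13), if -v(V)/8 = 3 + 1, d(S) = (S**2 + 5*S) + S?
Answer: -256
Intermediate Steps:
d(S) = S**2 + 6*S
v(V) = -32 (v(V) = -8*(3 + 1) = -8*4 = -32)
v(-2 - d(5))*J(13) = -32*8 = -256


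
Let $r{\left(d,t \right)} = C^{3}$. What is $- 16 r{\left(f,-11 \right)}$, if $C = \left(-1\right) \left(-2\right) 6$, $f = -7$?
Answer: $-27648$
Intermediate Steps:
$C = 12$ ($C = 2 \cdot 6 = 12$)
$r{\left(d,t \right)} = 1728$ ($r{\left(d,t \right)} = 12^{3} = 1728$)
$- 16 r{\left(f,-11 \right)} = \left(-16\right) 1728 = -27648$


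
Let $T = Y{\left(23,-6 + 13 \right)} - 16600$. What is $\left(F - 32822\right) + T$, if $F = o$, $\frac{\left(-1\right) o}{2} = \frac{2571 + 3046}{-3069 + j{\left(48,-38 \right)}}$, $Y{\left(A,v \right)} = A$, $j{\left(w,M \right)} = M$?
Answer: $- \frac{153471459}{3107} \approx -49395.0$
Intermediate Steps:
$o = \frac{11234}{3107}$ ($o = - 2 \frac{2571 + 3046}{-3069 - 38} = - 2 \frac{5617}{-3107} = - 2 \cdot 5617 \left(- \frac{1}{3107}\right) = \left(-2\right) \left(- \frac{5617}{3107}\right) = \frac{11234}{3107} \approx 3.6157$)
$F = \frac{11234}{3107} \approx 3.6157$
$T = -16577$ ($T = 23 - 16600 = -16577$)
$\left(F - 32822\right) + T = \left(\frac{11234}{3107} - 32822\right) - 16577 = - \frac{101966720}{3107} - 16577 = - \frac{153471459}{3107}$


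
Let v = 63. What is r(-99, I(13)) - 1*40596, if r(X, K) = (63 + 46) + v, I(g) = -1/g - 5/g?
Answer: -40424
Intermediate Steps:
I(g) = -6/g
r(X, K) = 172 (r(X, K) = (63 + 46) + 63 = 109 + 63 = 172)
r(-99, I(13)) - 1*40596 = 172 - 1*40596 = 172 - 40596 = -40424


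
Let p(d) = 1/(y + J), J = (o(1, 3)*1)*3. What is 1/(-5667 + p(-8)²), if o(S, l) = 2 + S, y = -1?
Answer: -64/362687 ≈ -0.00017646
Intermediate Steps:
J = 9 (J = ((2 + 1)*1)*3 = (3*1)*3 = 3*3 = 9)
p(d) = ⅛ (p(d) = 1/(-1 + 9) = 1/8 = ⅛)
1/(-5667 + p(-8)²) = 1/(-5667 + (⅛)²) = 1/(-5667 + 1/64) = 1/(-362687/64) = -64/362687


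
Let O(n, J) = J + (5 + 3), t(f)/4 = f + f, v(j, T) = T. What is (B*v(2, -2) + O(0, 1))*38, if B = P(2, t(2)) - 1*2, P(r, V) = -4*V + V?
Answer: 4142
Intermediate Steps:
t(f) = 8*f (t(f) = 4*(f + f) = 4*(2*f) = 8*f)
P(r, V) = -3*V
O(n, J) = 8 + J (O(n, J) = J + 8 = 8 + J)
B = -50 (B = -24*2 - 1*2 = -3*16 - 2 = -48 - 2 = -50)
(B*v(2, -2) + O(0, 1))*38 = (-50*(-2) + (8 + 1))*38 = (100 + 9)*38 = 109*38 = 4142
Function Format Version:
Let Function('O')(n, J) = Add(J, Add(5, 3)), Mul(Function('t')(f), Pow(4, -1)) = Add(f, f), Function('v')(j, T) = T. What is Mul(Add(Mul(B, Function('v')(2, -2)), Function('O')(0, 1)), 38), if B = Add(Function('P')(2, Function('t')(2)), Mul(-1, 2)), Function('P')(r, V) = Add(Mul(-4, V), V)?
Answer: 4142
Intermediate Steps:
Function('t')(f) = Mul(8, f) (Function('t')(f) = Mul(4, Add(f, f)) = Mul(4, Mul(2, f)) = Mul(8, f))
Function('P')(r, V) = Mul(-3, V)
Function('O')(n, J) = Add(8, J) (Function('O')(n, J) = Add(J, 8) = Add(8, J))
B = -50 (B = Add(Mul(-3, Mul(8, 2)), Mul(-1, 2)) = Add(Mul(-3, 16), -2) = Add(-48, -2) = -50)
Mul(Add(Mul(B, Function('v')(2, -2)), Function('O')(0, 1)), 38) = Mul(Add(Mul(-50, -2), Add(8, 1)), 38) = Mul(Add(100, 9), 38) = Mul(109, 38) = 4142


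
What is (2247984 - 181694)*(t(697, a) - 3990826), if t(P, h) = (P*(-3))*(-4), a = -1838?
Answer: -8228921405980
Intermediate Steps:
t(P, h) = 12*P (t(P, h) = -3*P*(-4) = 12*P)
(2247984 - 181694)*(t(697, a) - 3990826) = (2247984 - 181694)*(12*697 - 3990826) = 2066290*(8364 - 3990826) = 2066290*(-3982462) = -8228921405980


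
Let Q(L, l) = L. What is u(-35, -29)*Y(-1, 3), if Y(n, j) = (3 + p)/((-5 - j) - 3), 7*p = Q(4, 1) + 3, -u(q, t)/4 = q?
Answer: -560/11 ≈ -50.909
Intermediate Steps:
u(q, t) = -4*q
p = 1 (p = (4 + 3)/7 = (1/7)*7 = 1)
Y(n, j) = 4/(-8 - j) (Y(n, j) = (3 + 1)/((-5 - j) - 3) = 4/(-8 - j))
u(-35, -29)*Y(-1, 3) = (-4*(-35))*(-4/(8 + 3)) = 140*(-4/11) = -560/11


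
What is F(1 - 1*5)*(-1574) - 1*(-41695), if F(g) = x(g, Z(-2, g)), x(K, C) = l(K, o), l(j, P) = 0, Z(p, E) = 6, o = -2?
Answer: 41695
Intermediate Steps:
x(K, C) = 0
F(g) = 0
F(1 - 1*5)*(-1574) - 1*(-41695) = 0*(-1574) - 1*(-41695) = 0 + 41695 = 41695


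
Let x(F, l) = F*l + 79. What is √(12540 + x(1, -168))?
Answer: √12451 ≈ 111.58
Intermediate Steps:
x(F, l) = 79 + F*l
√(12540 + x(1, -168)) = √(12540 + (79 + 1*(-168))) = √(12540 + (79 - 168)) = √(12540 - 89) = √12451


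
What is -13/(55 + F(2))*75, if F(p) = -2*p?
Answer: -325/17 ≈ -19.118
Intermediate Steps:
-13/(55 + F(2))*75 = -13/(55 - 2*2)*75 = -13/(55 - 4)*75 = -13/51*75 = -325/17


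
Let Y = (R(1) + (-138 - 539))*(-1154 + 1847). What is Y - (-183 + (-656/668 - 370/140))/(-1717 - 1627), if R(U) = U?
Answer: -3662610683625/7818272 ≈ -4.6847e+5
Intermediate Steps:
Y = -468468 (Y = (1 + (-138 - 539))*(-1154 + 1847) = (1 - 677)*693 = -676*693 = -468468)
Y - (-183 + (-656/668 - 370/140))/(-1717 - 1627) = -468468 - (-183 + (-656/668 - 370/140))/(-1717 - 1627) = -468468 - (-183 + (-656*1/668 - 370*1/140))/(-3344) = -468468 - (-183 + (-164/167 - 37/14))*(-1)/3344 = -468468 - (-183 - 8475/2338)*(-1)/3344 = -468468 - (-436329)*(-1)/(2338*3344) = -468468 - 1*436329/7818272 = -468468 - 436329/7818272 = -3662610683625/7818272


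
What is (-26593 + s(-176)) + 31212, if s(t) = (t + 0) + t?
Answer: 4267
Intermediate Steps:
s(t) = 2*t (s(t) = t + t = 2*t)
(-26593 + s(-176)) + 31212 = (-26593 + 2*(-176)) + 31212 = (-26593 - 352) + 31212 = -26945 + 31212 = 4267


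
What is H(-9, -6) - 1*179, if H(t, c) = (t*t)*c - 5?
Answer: -670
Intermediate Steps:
H(t, c) = -5 + c*t² (H(t, c) = t²*c - 5 = c*t² - 5 = -5 + c*t²)
H(-9, -6) - 1*179 = (-5 - 6*(-9)²) - 1*179 = (-5 - 6*81) - 179 = (-5 - 486) - 179 = -491 - 179 = -670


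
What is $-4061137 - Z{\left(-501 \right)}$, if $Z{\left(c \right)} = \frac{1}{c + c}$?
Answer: $- \frac{4069259273}{1002} \approx -4.0611 \cdot 10^{6}$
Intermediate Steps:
$Z{\left(c \right)} = \frac{1}{2 c}$
$-4061137 - Z{\left(-501 \right)} = -4061137 - \frac{1}{2 \left(-501\right)} = -4061137 - \frac{1}{2} \left(- \frac{1}{501}\right) = -4061137 - - \frac{1}{1002} = -4061137 + \frac{1}{1002} = - \frac{4069259273}{1002}$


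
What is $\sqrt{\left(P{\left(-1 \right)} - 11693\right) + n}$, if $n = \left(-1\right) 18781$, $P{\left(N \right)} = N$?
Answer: $5 i \sqrt{1219} \approx 174.57 i$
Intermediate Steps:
$n = -18781$
$\sqrt{\left(P{\left(-1 \right)} - 11693\right) + n} = \sqrt{\left(-1 - 11693\right) - 18781} = \sqrt{-11694 - 18781} = \sqrt{-30475} = 5 i \sqrt{1219}$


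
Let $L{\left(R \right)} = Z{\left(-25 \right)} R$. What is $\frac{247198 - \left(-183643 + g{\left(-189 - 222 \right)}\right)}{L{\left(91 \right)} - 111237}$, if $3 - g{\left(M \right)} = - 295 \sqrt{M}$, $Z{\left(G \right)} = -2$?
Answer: $- \frac{430838}{111419} + \frac{295 i \sqrt{411}}{111419} \approx -3.8668 + 0.053676 i$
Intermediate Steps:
$g{\left(M \right)} = 3 + 295 \sqrt{M}$ ($g{\left(M \right)} = 3 - - 295 \sqrt{M} = 3 + 295 \sqrt{M}$)
$L{\left(R \right)} = - 2 R$
$\frac{247198 - \left(-183643 + g{\left(-189 - 222 \right)}\right)}{L{\left(91 \right)} - 111237} = \frac{247198 + \left(183643 - \left(3 + 295 \sqrt{-189 - 222}\right)\right)}{\left(-2\right) 91 - 111237} = \frac{247198 + \left(183643 - \left(3 + 295 \sqrt{-189 - 222}\right)\right)}{-182 - 111237} = \frac{247198 + \left(183643 - \left(3 + 295 \sqrt{-411}\right)\right)}{-111419} = \left(247198 + \left(183643 - \left(3 + 295 i \sqrt{411}\right)\right)\right) \left(- \frac{1}{111419}\right) = \left(247198 + \left(183640 - 295 i \sqrt{411}\right)\right) \left(- \frac{1}{111419}\right) = \left(430838 - 295 i \sqrt{411}\right) \left(- \frac{1}{111419}\right) = - \frac{430838}{111419} + \frac{295 i \sqrt{411}}{111419}$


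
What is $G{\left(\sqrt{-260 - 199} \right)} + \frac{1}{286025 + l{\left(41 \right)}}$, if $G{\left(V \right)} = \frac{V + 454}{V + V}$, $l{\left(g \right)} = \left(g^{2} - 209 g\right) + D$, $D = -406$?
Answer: $\frac{278733}{557462} - \frac{227 i \sqrt{51}}{153} \approx 0.5 - 10.595 i$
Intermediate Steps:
$l{\left(g \right)} = -406 + g^{2} - 209 g$ ($l{\left(g \right)} = \left(g^{2} - 209 g\right) - 406 = -406 + g^{2} - 209 g$)
$G{\left(V \right)} = \frac{454 + V}{2 V}$
$G{\left(\sqrt{-260 - 199} \right)} + \frac{1}{286025 + l{\left(41 \right)}} = \frac{454 + \sqrt{-260 - 199}}{2 \sqrt{-260 - 199}} + \frac{1}{286025 - \left(8975 - 1681\right)} = \frac{454 + \sqrt{-459}}{2 \sqrt{-459}} + \frac{1}{286025 - 7294} = \frac{454 + 3 i \sqrt{51}}{2 \cdot 3 i \sqrt{51}} + \frac{1}{286025 - 7294} = \frac{- \frac{i \sqrt{51}}{153} \left(454 + 3 i \sqrt{51}\right)}{2} + \frac{1}{278731} = - \frac{i \sqrt{51} \left(454 + 3 i \sqrt{51}\right)}{306} + \frac{1}{278731} = \frac{1}{278731} - \frac{i \sqrt{51} \left(454 + 3 i \sqrt{51}\right)}{306}$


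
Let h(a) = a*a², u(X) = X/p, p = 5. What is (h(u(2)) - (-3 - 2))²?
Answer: 400689/15625 ≈ 25.644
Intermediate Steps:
u(X) = X/5
h(a) = a³
(h(u(2)) - (-3 - 2))² = (((⅕)*2)³ - (-3 - 2))² = ((⅖)³ - 1*(-5))² = (8/125 + 5)² = (633/125)² = 400689/15625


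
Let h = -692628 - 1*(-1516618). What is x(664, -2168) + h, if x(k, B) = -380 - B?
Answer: 825778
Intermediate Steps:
h = 823990 (h = -692628 + 1516618 = 823990)
x(664, -2168) + h = (-380 - 1*(-2168)) + 823990 = (-380 + 2168) + 823990 = 1788 + 823990 = 825778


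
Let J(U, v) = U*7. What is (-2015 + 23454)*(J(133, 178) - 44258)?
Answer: -928887553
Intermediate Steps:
J(U, v) = 7*U
(-2015 + 23454)*(J(133, 178) - 44258) = (-2015 + 23454)*(7*133 - 44258) = 21439*(931 - 44258) = 21439*(-43327) = -928887553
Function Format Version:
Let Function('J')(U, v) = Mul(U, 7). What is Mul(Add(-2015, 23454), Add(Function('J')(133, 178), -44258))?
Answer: -928887553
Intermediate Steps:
Function('J')(U, v) = Mul(7, U)
Mul(Add(-2015, 23454), Add(Function('J')(133, 178), -44258)) = Mul(Add(-2015, 23454), Add(Mul(7, 133), -44258)) = Mul(21439, Add(931, -44258)) = Mul(21439, -43327) = -928887553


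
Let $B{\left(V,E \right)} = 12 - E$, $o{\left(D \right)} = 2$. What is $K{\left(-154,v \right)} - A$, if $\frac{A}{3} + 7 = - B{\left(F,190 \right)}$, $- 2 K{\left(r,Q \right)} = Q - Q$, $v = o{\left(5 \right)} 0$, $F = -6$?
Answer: $-513$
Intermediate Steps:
$v = 0$ ($v = 2 \cdot 0 = 0$)
$K{\left(r,Q \right)} = 0$ ($K{\left(r,Q \right)} = - \frac{Q - Q}{2} = \left(- \frac{1}{2}\right) 0 = 0$)
$A = 513$ ($A = -21 + 3 \left(- (12 - 190)\right) = -21 + 3 \left(\left(-1\right) \left(-178\right)\right) = -21 + 3 \cdot 178 = -21 + 534 = 513$)
$K{\left(-154,v \right)} - A = 0 - 513 = -513$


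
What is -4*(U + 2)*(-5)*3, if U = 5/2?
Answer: 270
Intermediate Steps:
U = 5/2 (U = 5*(½) = 5/2 ≈ 2.5000)
-4*(U + 2)*(-5)*3 = -4*(5/2 + 2)*(-5)*3 = -18*(-5)*3 = -4*(-45/2)*3 = 90*3 = 270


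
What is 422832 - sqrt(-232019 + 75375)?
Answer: 422832 - 2*I*sqrt(39161) ≈ 4.2283e+5 - 395.78*I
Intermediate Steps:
422832 - sqrt(-232019 + 75375) = 422832 - sqrt(-156644) = 422832 - 2*I*sqrt(39161)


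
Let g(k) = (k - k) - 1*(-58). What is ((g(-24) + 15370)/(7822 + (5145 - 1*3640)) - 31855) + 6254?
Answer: -238765099/9327 ≈ -25599.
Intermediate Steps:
g(k) = 58 (g(k) = 0 + 58 = 58)
((g(-24) + 15370)/(7822 + (5145 - 1*3640)) - 31855) + 6254 = ((58 + 15370)/(7822 + (5145 - 1*3640)) - 31855) + 6254 = (15428/(7822 + (5145 - 3640)) - 31855) + 6254 = (15428/(7822 + 1505) - 31855) + 6254 = (15428/9327 - 31855) + 6254 = -297096157/9327 + 6254 = -238765099/9327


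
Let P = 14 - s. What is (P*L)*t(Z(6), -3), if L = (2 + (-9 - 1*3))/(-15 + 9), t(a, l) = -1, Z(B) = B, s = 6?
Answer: -40/3 ≈ -13.333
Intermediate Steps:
P = 8 (P = 14 - 1*6 = 14 - 6 = 8)
L = 5/3 (L = (2 + (-9 - 3))/(-6) = (2 - 12)*(-⅙) = -10*(-⅙) = 5/3 ≈ 1.6667)
(P*L)*t(Z(6), -3) = (8*(5/3))*(-1) = (40/3)*(-1) = -40/3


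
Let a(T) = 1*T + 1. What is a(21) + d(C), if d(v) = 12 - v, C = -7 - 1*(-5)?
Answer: 36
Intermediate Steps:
C = -2 (C = -7 + 5 = -2)
a(T) = 1 + T (a(T) = T + 1 = 1 + T)
a(21) + d(C) = (1 + 21) + (12 - 1*(-2)) = 22 + (12 + 2) = 22 + 14 = 36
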